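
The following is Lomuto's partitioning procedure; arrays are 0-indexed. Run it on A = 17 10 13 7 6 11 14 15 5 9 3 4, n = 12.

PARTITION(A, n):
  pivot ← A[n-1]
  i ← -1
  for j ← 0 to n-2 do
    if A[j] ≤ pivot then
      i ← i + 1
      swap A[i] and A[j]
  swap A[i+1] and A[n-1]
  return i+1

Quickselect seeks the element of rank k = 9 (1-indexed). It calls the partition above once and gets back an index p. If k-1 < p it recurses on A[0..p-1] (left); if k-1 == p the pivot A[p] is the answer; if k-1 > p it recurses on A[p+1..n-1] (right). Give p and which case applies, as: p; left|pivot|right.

1; right

pivot=4, i=-1
j=0: 17>4, skip
j=1: 10>4, skip
j=2: 13>4, skip
j=3: 7>4, skip
j=4: 6>4, skip
j=5: 11>4, skip
j=6: 14>4, skip
j=7: 15>4, skip
j=8: 5>4, skip
j=9: 9>4, skip
j=10: 3≤4, i=0, swap(0,10) ⇒ 3 10 13 7 6 11 14 15 5 9 17 4
swap(1,11) ⇒ 3 4 13 7 6 11 14 15 5 9 17 10; return 1
p = 1; k-1 = 8 > 1 ⇒ right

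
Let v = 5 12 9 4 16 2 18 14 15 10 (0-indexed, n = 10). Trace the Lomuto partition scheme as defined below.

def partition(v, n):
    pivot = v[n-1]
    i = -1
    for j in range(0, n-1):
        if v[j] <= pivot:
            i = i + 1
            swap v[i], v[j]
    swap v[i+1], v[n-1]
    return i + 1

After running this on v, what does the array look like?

5 9 4 2 10 12 18 14 15 16

pivot = v[9] = 10; i = -1
j=0: v[0]=5 ≤ 10 → i=0, swap v[0],v[0] (no change) → 5 12 9 4 16 2 18 14 15 10
j=1: v[1]=12 > 10 → no swap
j=2: v[2]=9 ≤ 10 → i=1, swap v[1],v[2] → 5 9 12 4 16 2 18 14 15 10
j=3: v[3]=4 ≤ 10 → i=2, swap v[2],v[3] → 5 9 4 12 16 2 18 14 15 10
j=4: v[4]=16 > 10 → no swap
j=5: v[5]=2 ≤ 10 → i=3, swap v[3],v[5] → 5 9 4 2 16 12 18 14 15 10
j=6: v[6]=18 > 10 → no swap
j=7: v[7]=14 > 10 → no swap
j=8: v[8]=15 > 10 → no swap
final swap v[4],v[9] → 5 9 4 2 10 12 18 14 15 16; return 4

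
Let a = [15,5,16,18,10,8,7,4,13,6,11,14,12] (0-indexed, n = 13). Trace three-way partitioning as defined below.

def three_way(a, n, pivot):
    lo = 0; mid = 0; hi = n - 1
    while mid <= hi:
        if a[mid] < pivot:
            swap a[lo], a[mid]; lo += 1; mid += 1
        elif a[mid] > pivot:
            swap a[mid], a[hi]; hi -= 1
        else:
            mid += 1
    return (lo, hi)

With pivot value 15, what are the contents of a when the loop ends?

pivot = 15; lo=0, mid=0, hi=12
a[mid]=15=15: mid=1
a[mid]=5<15: swap a[0],a[1]; lo=1,mid=2 → [5,15,16,18,10,8,7,4,13,6,11,14,12]
a[mid]=16>15: swap a[2],a[12]; hi=11 → [5,15,12,18,10,8,7,4,13,6,11,14,16]
a[mid]=12<15: swap a[1],a[2]; lo=2,mid=3 → [5,12,15,18,10,8,7,4,13,6,11,14,16]
a[mid]=18>15: swap a[3],a[11]; hi=10 → [5,12,15,14,10,8,7,4,13,6,11,18,16]
a[mid]=14<15: swap a[2],a[3]; lo=3,mid=4 → [5,12,14,15,10,8,7,4,13,6,11,18,16]
a[mid]=10<15: swap a[3],a[4]; lo=4,mid=5 → [5,12,14,10,15,8,7,4,13,6,11,18,16]
a[mid]=8<15: swap a[4],a[5]; lo=5,mid=6 → [5,12,14,10,8,15,7,4,13,6,11,18,16]
a[mid]=7<15: swap a[5],a[6]; lo=6,mid=7 → [5,12,14,10,8,7,15,4,13,6,11,18,16]
a[mid]=4<15: swap a[6],a[7]; lo=7,mid=8 → [5,12,14,10,8,7,4,15,13,6,11,18,16]
a[mid]=13<15: swap a[7],a[8]; lo=8,mid=9 → [5,12,14,10,8,7,4,13,15,6,11,18,16]
a[mid]=6<15: swap a[8],a[9]; lo=9,mid=10 → [5,12,14,10,8,7,4,13,6,15,11,18,16]
a[mid]=11<15: swap a[9],a[10]; lo=10,mid=11 → [5,12,14,10,8,7,4,13,6,11,15,18,16]
end: lo=10, hi=10; a = [5,12,14,10,8,7,4,13,6,11,15,18,16]

[5,12,14,10,8,7,4,13,6,11,15,18,16]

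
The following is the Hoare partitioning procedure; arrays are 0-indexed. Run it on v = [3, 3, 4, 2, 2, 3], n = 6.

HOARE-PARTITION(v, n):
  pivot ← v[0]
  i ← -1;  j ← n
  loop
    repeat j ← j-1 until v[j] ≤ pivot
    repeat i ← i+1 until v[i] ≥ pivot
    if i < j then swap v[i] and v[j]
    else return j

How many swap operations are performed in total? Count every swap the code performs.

pivot=3
j stops at 5 (3), i stops at 0 (3); swap ⇒ [3, 3, 4, 2, 2, 3]
j stops at 4 (2), i stops at 1 (3); swap ⇒ [3, 2, 4, 2, 3, 3]
j stops at 3 (2), i stops at 2 (4); swap ⇒ [3, 2, 2, 4, 3, 3]
j stops at 2, i stops at 3; i≥j ⇒ return 2. v=[3, 2, 2, 4, 3, 3]

3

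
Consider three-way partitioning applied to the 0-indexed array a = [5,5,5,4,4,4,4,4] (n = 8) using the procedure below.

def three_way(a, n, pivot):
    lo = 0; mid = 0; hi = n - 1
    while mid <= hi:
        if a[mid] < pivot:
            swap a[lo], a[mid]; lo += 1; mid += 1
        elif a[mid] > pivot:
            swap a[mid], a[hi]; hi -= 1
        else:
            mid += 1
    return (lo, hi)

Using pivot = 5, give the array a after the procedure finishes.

[4,4,4,4,4,5,5,5]

pivot = 5; lo=0, mid=0, hi=7
a[mid]=5=5: mid=1
a[mid]=5=5: mid=2
a[mid]=5=5: mid=3
a[mid]=4<5: swap a[0],a[3]; lo=1,mid=4 → [4,5,5,5,4,4,4,4]
a[mid]=4<5: swap a[1],a[4]; lo=2,mid=5 → [4,4,5,5,5,4,4,4]
a[mid]=4<5: swap a[2],a[5]; lo=3,mid=6 → [4,4,4,5,5,5,4,4]
a[mid]=4<5: swap a[3],a[6]; lo=4,mid=7 → [4,4,4,4,5,5,5,4]
a[mid]=4<5: swap a[4],a[7]; lo=5,mid=8 → [4,4,4,4,4,5,5,5]
end: lo=5, hi=7; a = [4,4,4,4,4,5,5,5]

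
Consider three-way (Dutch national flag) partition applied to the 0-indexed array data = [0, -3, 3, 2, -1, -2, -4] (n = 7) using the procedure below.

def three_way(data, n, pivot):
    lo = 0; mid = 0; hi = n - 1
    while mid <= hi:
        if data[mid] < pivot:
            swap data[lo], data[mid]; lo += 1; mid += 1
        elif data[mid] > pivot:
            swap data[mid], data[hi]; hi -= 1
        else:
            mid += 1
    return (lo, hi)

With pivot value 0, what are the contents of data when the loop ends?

[-3, -4, -2, -1, 0, 2, 3]

lo=0 mid=0 hi=6
0=0: mid=1
-3<0: swap(0,1), lo=1 mid=2 ⇒ [-3, 0, 3, 2, -1, -2, -4]
3>0: swap(2,6), hi=5 ⇒ [-3, 0, -4, 2, -1, -2, 3]
-4<0: swap(1,2), lo=2 mid=3 ⇒ [-3, -4, 0, 2, -1, -2, 3]
2>0: swap(3,5), hi=4 ⇒ [-3, -4, 0, -2, -1, 2, 3]
-2<0: swap(2,3), lo=3 mid=4 ⇒ [-3, -4, -2, 0, -1, 2, 3]
-1<0: swap(3,4), lo=4 mid=5 ⇒ [-3, -4, -2, -1, 0, 2, 3]
done. lo=4 hi=4; data=[-3, -4, -2, -1, 0, 2, 3]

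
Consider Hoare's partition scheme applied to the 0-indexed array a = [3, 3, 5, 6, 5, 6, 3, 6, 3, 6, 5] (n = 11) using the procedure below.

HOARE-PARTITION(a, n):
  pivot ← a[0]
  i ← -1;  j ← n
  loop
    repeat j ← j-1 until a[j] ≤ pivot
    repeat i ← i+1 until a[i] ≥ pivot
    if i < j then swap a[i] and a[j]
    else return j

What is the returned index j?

pivot=3
j stops at 8 (3), i stops at 0 (3); swap ⇒ [3, 3, 5, 6, 5, 6, 3, 6, 3, 6, 5]
j stops at 6 (3), i stops at 1 (3); swap ⇒ [3, 3, 5, 6, 5, 6, 3, 6, 3, 6, 5]
j stops at 1, i stops at 2; i≥j ⇒ return 1. a=[3, 3, 5, 6, 5, 6, 3, 6, 3, 6, 5]

1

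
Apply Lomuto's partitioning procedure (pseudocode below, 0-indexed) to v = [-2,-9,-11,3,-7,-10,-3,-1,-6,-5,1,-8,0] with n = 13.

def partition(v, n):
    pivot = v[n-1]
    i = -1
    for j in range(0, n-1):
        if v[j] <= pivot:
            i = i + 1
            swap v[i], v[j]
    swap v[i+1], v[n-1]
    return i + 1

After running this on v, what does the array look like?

[-2,-9,-11,-7,-10,-3,-1,-6,-5,-8,0,3,1]

pivot = v[12] = 0; i = -1
j=0: v[0]=-2 ≤ 0 → i=0, swap v[0],v[0] (no change) → [-2,-9,-11,3,-7,-10,-3,-1,-6,-5,1,-8,0]
j=1: v[1]=-9 ≤ 0 → i=1, swap v[1],v[1] (no change) → [-2,-9,-11,3,-7,-10,-3,-1,-6,-5,1,-8,0]
j=2: v[2]=-11 ≤ 0 → i=2, swap v[2],v[2] (no change) → [-2,-9,-11,3,-7,-10,-3,-1,-6,-5,1,-8,0]
j=3: v[3]=3 > 0 → no swap
j=4: v[4]=-7 ≤ 0 → i=3, swap v[3],v[4] → [-2,-9,-11,-7,3,-10,-3,-1,-6,-5,1,-8,0]
j=5: v[5]=-10 ≤ 0 → i=4, swap v[4],v[5] → [-2,-9,-11,-7,-10,3,-3,-1,-6,-5,1,-8,0]
j=6: v[6]=-3 ≤ 0 → i=5, swap v[5],v[6] → [-2,-9,-11,-7,-10,-3,3,-1,-6,-5,1,-8,0]
j=7: v[7]=-1 ≤ 0 → i=6, swap v[6],v[7] → [-2,-9,-11,-7,-10,-3,-1,3,-6,-5,1,-8,0]
j=8: v[8]=-6 ≤ 0 → i=7, swap v[7],v[8] → [-2,-9,-11,-7,-10,-3,-1,-6,3,-5,1,-8,0]
j=9: v[9]=-5 ≤ 0 → i=8, swap v[8],v[9] → [-2,-9,-11,-7,-10,-3,-1,-6,-5,3,1,-8,0]
j=10: v[10]=1 > 0 → no swap
j=11: v[11]=-8 ≤ 0 → i=9, swap v[9],v[11] → [-2,-9,-11,-7,-10,-3,-1,-6,-5,-8,1,3,0]
final swap v[10],v[12] → [-2,-9,-11,-7,-10,-3,-1,-6,-5,-8,0,3,1]; return 10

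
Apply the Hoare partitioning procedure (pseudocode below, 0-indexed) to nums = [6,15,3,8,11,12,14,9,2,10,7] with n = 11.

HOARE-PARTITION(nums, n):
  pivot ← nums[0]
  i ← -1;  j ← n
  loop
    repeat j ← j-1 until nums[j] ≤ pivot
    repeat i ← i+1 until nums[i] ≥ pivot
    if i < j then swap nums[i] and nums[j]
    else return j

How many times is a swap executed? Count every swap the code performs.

pivot=6
j stops at 8 (2), i stops at 0 (6); swap ⇒ [2,15,3,8,11,12,14,9,6,10,7]
j stops at 2 (3), i stops at 1 (15); swap ⇒ [2,3,15,8,11,12,14,9,6,10,7]
j stops at 1, i stops at 2; i≥j ⇒ return 1. nums=[2,3,15,8,11,12,14,9,6,10,7]

2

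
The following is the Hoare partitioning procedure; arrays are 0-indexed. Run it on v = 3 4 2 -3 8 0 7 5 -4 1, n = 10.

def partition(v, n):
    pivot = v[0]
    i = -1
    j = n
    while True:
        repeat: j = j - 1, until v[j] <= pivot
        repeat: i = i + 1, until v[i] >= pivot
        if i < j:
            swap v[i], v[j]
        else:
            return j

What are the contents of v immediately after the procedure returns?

1 -4 2 -3 0 8 7 5 4 3

pivot = v[0] = 3; i = -1, j = 10
j→9 (v[9]=1≤3), i→0 (v[0]=3≥3); i<j, swap → 1 4 2 -3 8 0 7 5 -4 3
j→8 (v[8]=-4≤3), i→1 (v[1]=4≥3); i<j, swap → 1 -4 2 -3 8 0 7 5 4 3
j→5 (v[5]=0≤3), i→4 (v[4]=8≥3); i<j, swap → 1 -4 2 -3 0 8 7 5 4 3
j→4, i→5; i≥j, return j=4. v = 1 -4 2 -3 0 8 7 5 4 3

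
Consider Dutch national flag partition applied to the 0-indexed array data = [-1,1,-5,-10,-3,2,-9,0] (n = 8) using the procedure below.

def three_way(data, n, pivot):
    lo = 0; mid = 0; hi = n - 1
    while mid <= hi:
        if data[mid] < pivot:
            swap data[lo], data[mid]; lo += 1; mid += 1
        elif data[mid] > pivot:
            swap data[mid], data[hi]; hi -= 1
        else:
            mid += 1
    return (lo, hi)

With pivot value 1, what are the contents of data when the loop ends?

pivot = 1; lo=0, mid=0, hi=7
data[mid]=-1<1: swap data[0],data[0]; lo=1,mid=1 → [-1,1,-5,-10,-3,2,-9,0]
data[mid]=1=1: mid=2
data[mid]=-5<1: swap data[1],data[2]; lo=2,mid=3 → [-1,-5,1,-10,-3,2,-9,0]
data[mid]=-10<1: swap data[2],data[3]; lo=3,mid=4 → [-1,-5,-10,1,-3,2,-9,0]
data[mid]=-3<1: swap data[3],data[4]; lo=4,mid=5 → [-1,-5,-10,-3,1,2,-9,0]
data[mid]=2>1: swap data[5],data[7]; hi=6 → [-1,-5,-10,-3,1,0,-9,2]
data[mid]=0<1: swap data[4],data[5]; lo=5,mid=6 → [-1,-5,-10,-3,0,1,-9,2]
data[mid]=-9<1: swap data[5],data[6]; lo=6,mid=7 → [-1,-5,-10,-3,0,-9,1,2]
end: lo=6, hi=6; data = [-1,-5,-10,-3,0,-9,1,2]

[-1,-5,-10,-3,0,-9,1,2]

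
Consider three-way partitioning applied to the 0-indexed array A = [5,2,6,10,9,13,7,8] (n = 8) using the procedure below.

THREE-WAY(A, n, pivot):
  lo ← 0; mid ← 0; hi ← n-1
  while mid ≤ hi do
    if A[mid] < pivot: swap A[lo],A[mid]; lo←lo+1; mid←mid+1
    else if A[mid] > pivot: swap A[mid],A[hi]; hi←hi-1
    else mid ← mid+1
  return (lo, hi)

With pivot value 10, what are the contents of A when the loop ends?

[5,2,6,9,8,7,10,13]

lo=0 mid=0 hi=7
5<10: swap(0,0), lo=1 mid=1 ⇒ [5,2,6,10,9,13,7,8]
2<10: swap(1,1), lo=2 mid=2 ⇒ [5,2,6,10,9,13,7,8]
6<10: swap(2,2), lo=3 mid=3 ⇒ [5,2,6,10,9,13,7,8]
10=10: mid=4
9<10: swap(3,4), lo=4 mid=5 ⇒ [5,2,6,9,10,13,7,8]
13>10: swap(5,7), hi=6 ⇒ [5,2,6,9,10,8,7,13]
8<10: swap(4,5), lo=5 mid=6 ⇒ [5,2,6,9,8,10,7,13]
7<10: swap(5,6), lo=6 mid=7 ⇒ [5,2,6,9,8,7,10,13]
done. lo=6 hi=6; A=[5,2,6,9,8,7,10,13]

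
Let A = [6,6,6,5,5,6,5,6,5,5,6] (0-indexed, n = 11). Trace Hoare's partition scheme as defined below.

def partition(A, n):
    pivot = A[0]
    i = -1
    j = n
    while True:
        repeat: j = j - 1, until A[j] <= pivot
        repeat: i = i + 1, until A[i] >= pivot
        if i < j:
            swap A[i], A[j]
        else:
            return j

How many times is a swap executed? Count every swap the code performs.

pivot = A[0] = 6; i = -1, j = 11
j→10 (A[10]=6≤6), i→0 (A[0]=6≥6); i<j, swap → [6,6,6,5,5,6,5,6,5,5,6]
j→9 (A[9]=5≤6), i→1 (A[1]=6≥6); i<j, swap → [6,5,6,5,5,6,5,6,5,6,6]
j→8 (A[8]=5≤6), i→2 (A[2]=6≥6); i<j, swap → [6,5,5,5,5,6,5,6,6,6,6]
j→7 (A[7]=6≤6), i→5 (A[5]=6≥6); i<j, swap → [6,5,5,5,5,6,5,6,6,6,6]
j→6, i→7; i≥j, return j=6. A = [6,5,5,5,5,6,5,6,6,6,6]

4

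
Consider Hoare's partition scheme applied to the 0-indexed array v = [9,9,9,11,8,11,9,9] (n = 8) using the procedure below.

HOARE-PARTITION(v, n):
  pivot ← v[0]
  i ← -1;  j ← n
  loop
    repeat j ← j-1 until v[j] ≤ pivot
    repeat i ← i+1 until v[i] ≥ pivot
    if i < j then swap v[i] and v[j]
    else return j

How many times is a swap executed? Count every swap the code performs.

3

pivot = v[0] = 9; i = -1, j = 8
j→7 (v[7]=9≤9), i→0 (v[0]=9≥9); i<j, swap → [9,9,9,11,8,11,9,9]
j→6 (v[6]=9≤9), i→1 (v[1]=9≥9); i<j, swap → [9,9,9,11,8,11,9,9]
j→4 (v[4]=8≤9), i→2 (v[2]=9≥9); i<j, swap → [9,9,8,11,9,11,9,9]
j→2, i→3; i≥j, return j=2. v = [9,9,8,11,9,11,9,9]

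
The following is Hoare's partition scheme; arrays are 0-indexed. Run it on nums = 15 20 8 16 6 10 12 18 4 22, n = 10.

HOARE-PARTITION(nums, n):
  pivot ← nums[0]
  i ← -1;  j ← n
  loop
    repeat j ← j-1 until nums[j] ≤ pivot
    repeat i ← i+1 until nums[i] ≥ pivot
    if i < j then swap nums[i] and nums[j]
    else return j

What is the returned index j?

4

pivot=15
j stops at 8 (4), i stops at 0 (15); swap ⇒ 4 20 8 16 6 10 12 18 15 22
j stops at 6 (12), i stops at 1 (20); swap ⇒ 4 12 8 16 6 10 20 18 15 22
j stops at 5 (10), i stops at 3 (16); swap ⇒ 4 12 8 10 6 16 20 18 15 22
j stops at 4, i stops at 5; i≥j ⇒ return 4. nums=4 12 8 10 6 16 20 18 15 22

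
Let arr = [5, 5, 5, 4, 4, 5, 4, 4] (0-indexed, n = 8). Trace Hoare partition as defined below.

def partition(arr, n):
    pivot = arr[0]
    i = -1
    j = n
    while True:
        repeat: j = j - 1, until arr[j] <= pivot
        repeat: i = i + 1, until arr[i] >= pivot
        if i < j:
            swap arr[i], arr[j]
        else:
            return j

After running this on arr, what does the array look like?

[4, 4, 5, 4, 4, 5, 5, 5]

pivot = arr[0] = 5; i = -1, j = 8
j→7 (arr[7]=4≤5), i→0 (arr[0]=5≥5); i<j, swap → [4, 5, 5, 4, 4, 5, 4, 5]
j→6 (arr[6]=4≤5), i→1 (arr[1]=5≥5); i<j, swap → [4, 4, 5, 4, 4, 5, 5, 5]
j→5 (arr[5]=5≤5), i→2 (arr[2]=5≥5); i<j, swap → [4, 4, 5, 4, 4, 5, 5, 5]
j→4, i→5; i≥j, return j=4. arr = [4, 4, 5, 4, 4, 5, 5, 5]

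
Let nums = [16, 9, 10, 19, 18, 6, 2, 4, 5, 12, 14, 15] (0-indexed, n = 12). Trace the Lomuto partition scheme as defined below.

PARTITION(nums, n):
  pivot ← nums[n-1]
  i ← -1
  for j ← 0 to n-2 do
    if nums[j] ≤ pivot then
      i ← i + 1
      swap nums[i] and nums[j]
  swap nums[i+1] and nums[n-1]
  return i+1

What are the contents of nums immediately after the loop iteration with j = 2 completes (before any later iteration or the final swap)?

[9, 10, 16, 19, 18, 6, 2, 4, 5, 12, 14, 15]

pivot = nums[11] = 15; i = -1
j=0: nums[0]=16 > 15 → no swap
j=1: nums[1]=9 ≤ 15 → i=0, swap nums[0],nums[1] → [9, 16, 10, 19, 18, 6, 2, 4, 5, 12, 14, 15]
j=2: nums[2]=10 ≤ 15 → i=1, swap nums[1],nums[2] → [9, 10, 16, 19, 18, 6, 2, 4, 5, 12, 14, 15]
(after j=2) nums = [9, 10, 16, 19, 18, 6, 2, 4, 5, 12, 14, 15]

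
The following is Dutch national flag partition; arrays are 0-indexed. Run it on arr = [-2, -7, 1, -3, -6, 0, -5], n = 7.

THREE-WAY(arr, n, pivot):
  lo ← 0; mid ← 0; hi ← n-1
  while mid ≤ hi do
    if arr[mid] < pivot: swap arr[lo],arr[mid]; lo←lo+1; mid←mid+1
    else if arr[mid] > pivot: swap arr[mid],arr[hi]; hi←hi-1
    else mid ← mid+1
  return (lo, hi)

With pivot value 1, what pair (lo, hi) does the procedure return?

lo=0 mid=0 hi=6
-2<1: swap(0,0), lo=1 mid=1 ⇒ [-2, -7, 1, -3, -6, 0, -5]
-7<1: swap(1,1), lo=2 mid=2 ⇒ [-2, -7, 1, -3, -6, 0, -5]
1=1: mid=3
-3<1: swap(2,3), lo=3 mid=4 ⇒ [-2, -7, -3, 1, -6, 0, -5]
-6<1: swap(3,4), lo=4 mid=5 ⇒ [-2, -7, -3, -6, 1, 0, -5]
0<1: swap(4,5), lo=5 mid=6 ⇒ [-2, -7, -3, -6, 0, 1, -5]
-5<1: swap(5,6), lo=6 mid=7 ⇒ [-2, -7, -3, -6, 0, -5, 1]
done. lo=6 hi=6; arr=[-2, -7, -3, -6, 0, -5, 1]

(6, 6)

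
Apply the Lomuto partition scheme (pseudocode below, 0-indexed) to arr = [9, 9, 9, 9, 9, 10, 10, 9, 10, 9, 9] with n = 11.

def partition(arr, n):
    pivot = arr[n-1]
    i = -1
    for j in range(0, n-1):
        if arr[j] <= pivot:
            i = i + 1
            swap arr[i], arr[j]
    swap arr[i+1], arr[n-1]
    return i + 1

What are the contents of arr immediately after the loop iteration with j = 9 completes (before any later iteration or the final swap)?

pivot = arr[10] = 9; i = -1
j=0: arr[0]=9 ≤ 9 → i=0, swap arr[0],arr[0] (no change) → [9, 9, 9, 9, 9, 10, 10, 9, 10, 9, 9]
j=1: arr[1]=9 ≤ 9 → i=1, swap arr[1],arr[1] (no change) → [9, 9, 9, 9, 9, 10, 10, 9, 10, 9, 9]
j=2: arr[2]=9 ≤ 9 → i=2, swap arr[2],arr[2] (no change) → [9, 9, 9, 9, 9, 10, 10, 9, 10, 9, 9]
j=3: arr[3]=9 ≤ 9 → i=3, swap arr[3],arr[3] (no change) → [9, 9, 9, 9, 9, 10, 10, 9, 10, 9, 9]
j=4: arr[4]=9 ≤ 9 → i=4, swap arr[4],arr[4] (no change) → [9, 9, 9, 9, 9, 10, 10, 9, 10, 9, 9]
j=5: arr[5]=10 > 9 → no swap
j=6: arr[6]=10 > 9 → no swap
j=7: arr[7]=9 ≤ 9 → i=5, swap arr[5],arr[7] → [9, 9, 9, 9, 9, 9, 10, 10, 10, 9, 9]
j=8: arr[8]=10 > 9 → no swap
j=9: arr[9]=9 ≤ 9 → i=6, swap arr[6],arr[9] → [9, 9, 9, 9, 9, 9, 9, 10, 10, 10, 9]
(after j=9) arr = [9, 9, 9, 9, 9, 9, 9, 10, 10, 10, 9]

[9, 9, 9, 9, 9, 9, 9, 10, 10, 10, 9]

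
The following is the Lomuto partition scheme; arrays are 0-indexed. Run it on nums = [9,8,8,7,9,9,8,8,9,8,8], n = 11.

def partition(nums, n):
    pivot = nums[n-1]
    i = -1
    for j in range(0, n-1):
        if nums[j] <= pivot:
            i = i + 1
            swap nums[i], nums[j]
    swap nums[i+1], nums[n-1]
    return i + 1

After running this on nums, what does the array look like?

[8,8,7,8,8,8,8,9,9,9,9]

pivot=8, i=-1
j=0: 9>8, skip
j=1: 8≤8, i=0, swap(0,1) ⇒ [8,9,8,7,9,9,8,8,9,8,8]
j=2: 8≤8, i=1, swap(1,2) ⇒ [8,8,9,7,9,9,8,8,9,8,8]
j=3: 7≤8, i=2, swap(2,3) ⇒ [8,8,7,9,9,9,8,8,9,8,8]
j=4: 9>8, skip
j=5: 9>8, skip
j=6: 8≤8, i=3, swap(3,6) ⇒ [8,8,7,8,9,9,9,8,9,8,8]
j=7: 8≤8, i=4, swap(4,7) ⇒ [8,8,7,8,8,9,9,9,9,8,8]
j=8: 9>8, skip
j=9: 8≤8, i=5, swap(5,9) ⇒ [8,8,7,8,8,8,9,9,9,9,8]
swap(6,10) ⇒ [8,8,7,8,8,8,8,9,9,9,9]; return 6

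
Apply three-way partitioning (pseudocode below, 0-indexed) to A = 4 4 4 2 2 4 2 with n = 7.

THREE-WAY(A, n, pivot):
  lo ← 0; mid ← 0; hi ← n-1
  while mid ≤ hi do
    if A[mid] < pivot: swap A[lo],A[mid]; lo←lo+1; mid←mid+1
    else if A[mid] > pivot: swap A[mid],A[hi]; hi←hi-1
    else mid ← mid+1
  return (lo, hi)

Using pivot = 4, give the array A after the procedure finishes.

lo=0 mid=0 hi=6
4=4: mid=1
4=4: mid=2
4=4: mid=3
2<4: swap(0,3), lo=1 mid=4 ⇒ 2 4 4 4 2 4 2
2<4: swap(1,4), lo=2 mid=5 ⇒ 2 2 4 4 4 4 2
4=4: mid=6
2<4: swap(2,6), lo=3 mid=7 ⇒ 2 2 2 4 4 4 4
done. lo=3 hi=6; A=2 2 2 4 4 4 4

2 2 2 4 4 4 4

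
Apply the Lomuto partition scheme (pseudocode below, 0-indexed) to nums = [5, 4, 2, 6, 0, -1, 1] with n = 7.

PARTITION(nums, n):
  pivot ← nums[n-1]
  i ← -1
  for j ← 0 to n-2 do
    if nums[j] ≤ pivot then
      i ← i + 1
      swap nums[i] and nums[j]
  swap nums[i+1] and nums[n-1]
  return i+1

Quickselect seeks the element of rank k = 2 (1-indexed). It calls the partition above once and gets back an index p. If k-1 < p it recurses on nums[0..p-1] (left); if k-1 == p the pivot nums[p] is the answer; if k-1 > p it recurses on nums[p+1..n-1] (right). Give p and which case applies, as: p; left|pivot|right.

pivot = nums[6] = 1; i = -1
j=0: nums[0]=5 > 1 → no swap
j=1: nums[1]=4 > 1 → no swap
j=2: nums[2]=2 > 1 → no swap
j=3: nums[3]=6 > 1 → no swap
j=4: nums[4]=0 ≤ 1 → i=0, swap nums[0],nums[4] → [0, 4, 2, 6, 5, -1, 1]
j=5: nums[5]=-1 ≤ 1 → i=1, swap nums[1],nums[5] → [0, -1, 2, 6, 5, 4, 1]
final swap nums[2],nums[6] → [0, -1, 1, 6, 5, 4, 2]; return 2
p = 2; k-1 = 1 < 2 ⇒ left

2; left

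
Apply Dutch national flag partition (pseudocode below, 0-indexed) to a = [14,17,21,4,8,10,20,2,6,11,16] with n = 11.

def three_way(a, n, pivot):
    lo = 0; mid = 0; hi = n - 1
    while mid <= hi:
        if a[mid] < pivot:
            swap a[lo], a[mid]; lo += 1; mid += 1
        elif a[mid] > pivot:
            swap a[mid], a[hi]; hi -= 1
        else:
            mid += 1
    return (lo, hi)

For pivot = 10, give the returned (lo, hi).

pivot = 10; lo=0, mid=0, hi=10
a[mid]=14>10: swap a[0],a[10]; hi=9 → [16,17,21,4,8,10,20,2,6,11,14]
a[mid]=16>10: swap a[0],a[9]; hi=8 → [11,17,21,4,8,10,20,2,6,16,14]
a[mid]=11>10: swap a[0],a[8]; hi=7 → [6,17,21,4,8,10,20,2,11,16,14]
a[mid]=6<10: swap a[0],a[0]; lo=1,mid=1 → [6,17,21,4,8,10,20,2,11,16,14]
a[mid]=17>10: swap a[1],a[7]; hi=6 → [6,2,21,4,8,10,20,17,11,16,14]
a[mid]=2<10: swap a[1],a[1]; lo=2,mid=2 → [6,2,21,4,8,10,20,17,11,16,14]
a[mid]=21>10: swap a[2],a[6]; hi=5 → [6,2,20,4,8,10,21,17,11,16,14]
a[mid]=20>10: swap a[2],a[5]; hi=4 → [6,2,10,4,8,20,21,17,11,16,14]
a[mid]=10=10: mid=3
a[mid]=4<10: swap a[2],a[3]; lo=3,mid=4 → [6,2,4,10,8,20,21,17,11,16,14]
a[mid]=8<10: swap a[3],a[4]; lo=4,mid=5 → [6,2,4,8,10,20,21,17,11,16,14]
end: lo=4, hi=4; a = [6,2,4,8,10,20,21,17,11,16,14]

(4, 4)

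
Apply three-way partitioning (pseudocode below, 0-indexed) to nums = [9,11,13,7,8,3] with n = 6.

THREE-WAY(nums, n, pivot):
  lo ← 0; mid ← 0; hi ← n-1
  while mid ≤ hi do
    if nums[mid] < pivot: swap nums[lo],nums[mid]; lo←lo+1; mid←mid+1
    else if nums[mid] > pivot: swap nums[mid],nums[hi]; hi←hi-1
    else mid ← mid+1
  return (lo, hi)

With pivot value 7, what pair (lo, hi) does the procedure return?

pivot = 7; lo=0, mid=0, hi=5
nums[mid]=9>7: swap nums[0],nums[5]; hi=4 → [3,11,13,7,8,9]
nums[mid]=3<7: swap nums[0],nums[0]; lo=1,mid=1 → [3,11,13,7,8,9]
nums[mid]=11>7: swap nums[1],nums[4]; hi=3 → [3,8,13,7,11,9]
nums[mid]=8>7: swap nums[1],nums[3]; hi=2 → [3,7,13,8,11,9]
nums[mid]=7=7: mid=2
nums[mid]=13>7: swap nums[2],nums[2]; hi=1 → [3,7,13,8,11,9]
end: lo=1, hi=1; nums = [3,7,13,8,11,9]

(1, 1)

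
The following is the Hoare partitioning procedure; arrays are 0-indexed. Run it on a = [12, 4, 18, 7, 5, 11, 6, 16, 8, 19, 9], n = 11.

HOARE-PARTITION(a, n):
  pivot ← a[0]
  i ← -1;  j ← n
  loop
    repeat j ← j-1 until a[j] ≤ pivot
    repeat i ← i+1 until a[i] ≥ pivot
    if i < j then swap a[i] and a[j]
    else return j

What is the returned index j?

6

pivot=12
j stops at 10 (9), i stops at 0 (12); swap ⇒ [9, 4, 18, 7, 5, 11, 6, 16, 8, 19, 12]
j stops at 8 (8), i stops at 2 (18); swap ⇒ [9, 4, 8, 7, 5, 11, 6, 16, 18, 19, 12]
j stops at 6, i stops at 7; i≥j ⇒ return 6. a=[9, 4, 8, 7, 5, 11, 6, 16, 18, 19, 12]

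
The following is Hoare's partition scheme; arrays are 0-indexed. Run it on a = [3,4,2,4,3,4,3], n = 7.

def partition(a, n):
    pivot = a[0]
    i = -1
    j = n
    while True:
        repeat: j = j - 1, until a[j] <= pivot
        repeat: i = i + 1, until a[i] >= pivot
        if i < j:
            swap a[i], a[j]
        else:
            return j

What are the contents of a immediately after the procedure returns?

[3,3,2,4,4,4,3]

pivot=3
j stops at 6 (3), i stops at 0 (3); swap ⇒ [3,4,2,4,3,4,3]
j stops at 4 (3), i stops at 1 (4); swap ⇒ [3,3,2,4,4,4,3]
j stops at 2, i stops at 3; i≥j ⇒ return 2. a=[3,3,2,4,4,4,3]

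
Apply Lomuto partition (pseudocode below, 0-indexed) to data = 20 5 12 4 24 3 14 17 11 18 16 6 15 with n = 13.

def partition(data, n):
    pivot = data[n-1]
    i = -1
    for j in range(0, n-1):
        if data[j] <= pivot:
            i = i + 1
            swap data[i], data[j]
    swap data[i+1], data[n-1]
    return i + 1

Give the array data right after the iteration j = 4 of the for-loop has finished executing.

5 12 4 20 24 3 14 17 11 18 16 6 15

pivot = data[12] = 15; i = -1
j=0: data[0]=20 > 15 → no swap
j=1: data[1]=5 ≤ 15 → i=0, swap data[0],data[1] → 5 20 12 4 24 3 14 17 11 18 16 6 15
j=2: data[2]=12 ≤ 15 → i=1, swap data[1],data[2] → 5 12 20 4 24 3 14 17 11 18 16 6 15
j=3: data[3]=4 ≤ 15 → i=2, swap data[2],data[3] → 5 12 4 20 24 3 14 17 11 18 16 6 15
j=4: data[4]=24 > 15 → no swap
(after j=4) data = 5 12 4 20 24 3 14 17 11 18 16 6 15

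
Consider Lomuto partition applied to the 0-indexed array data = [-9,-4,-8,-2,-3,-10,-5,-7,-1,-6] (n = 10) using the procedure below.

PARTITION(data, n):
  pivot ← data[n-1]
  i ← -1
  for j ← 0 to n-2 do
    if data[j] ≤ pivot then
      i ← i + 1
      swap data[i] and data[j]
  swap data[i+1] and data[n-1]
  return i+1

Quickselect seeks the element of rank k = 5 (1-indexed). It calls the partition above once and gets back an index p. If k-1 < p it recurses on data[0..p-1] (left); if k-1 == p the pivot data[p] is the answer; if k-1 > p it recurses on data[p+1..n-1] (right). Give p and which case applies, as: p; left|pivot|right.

pivot = data[9] = -6; i = -1
j=0: data[0]=-9 ≤ -6 → i=0, swap data[0],data[0] (no change) → [-9,-4,-8,-2,-3,-10,-5,-7,-1,-6]
j=1: data[1]=-4 > -6 → no swap
j=2: data[2]=-8 ≤ -6 → i=1, swap data[1],data[2] → [-9,-8,-4,-2,-3,-10,-5,-7,-1,-6]
j=3: data[3]=-2 > -6 → no swap
j=4: data[4]=-3 > -6 → no swap
j=5: data[5]=-10 ≤ -6 → i=2, swap data[2],data[5] → [-9,-8,-10,-2,-3,-4,-5,-7,-1,-6]
j=6: data[6]=-5 > -6 → no swap
j=7: data[7]=-7 ≤ -6 → i=3, swap data[3],data[7] → [-9,-8,-10,-7,-3,-4,-5,-2,-1,-6]
j=8: data[8]=-1 > -6 → no swap
final swap data[4],data[9] → [-9,-8,-10,-7,-6,-4,-5,-2,-1,-3]; return 4
p = 4; k-1 = 4 == 4 ⇒ pivot

4; pivot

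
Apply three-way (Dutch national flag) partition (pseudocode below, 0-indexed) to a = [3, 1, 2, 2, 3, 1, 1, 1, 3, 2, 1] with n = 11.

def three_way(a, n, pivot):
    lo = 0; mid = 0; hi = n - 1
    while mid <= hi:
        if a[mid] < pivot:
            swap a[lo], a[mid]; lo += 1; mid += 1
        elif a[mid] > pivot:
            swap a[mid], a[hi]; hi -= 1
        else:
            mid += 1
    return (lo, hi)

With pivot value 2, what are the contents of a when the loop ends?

[1, 1, 1, 1, 1, 2, 2, 2, 3, 3, 3]

pivot = 2; lo=0, mid=0, hi=10
a[mid]=3>2: swap a[0],a[10]; hi=9 → [1, 1, 2, 2, 3, 1, 1, 1, 3, 2, 3]
a[mid]=1<2: swap a[0],a[0]; lo=1,mid=1 → [1, 1, 2, 2, 3, 1, 1, 1, 3, 2, 3]
a[mid]=1<2: swap a[1],a[1]; lo=2,mid=2 → [1, 1, 2, 2, 3, 1, 1, 1, 3, 2, 3]
a[mid]=2=2: mid=3
a[mid]=2=2: mid=4
a[mid]=3>2: swap a[4],a[9]; hi=8 → [1, 1, 2, 2, 2, 1, 1, 1, 3, 3, 3]
a[mid]=2=2: mid=5
a[mid]=1<2: swap a[2],a[5]; lo=3,mid=6 → [1, 1, 1, 2, 2, 2, 1, 1, 3, 3, 3]
a[mid]=1<2: swap a[3],a[6]; lo=4,mid=7 → [1, 1, 1, 1, 2, 2, 2, 1, 3, 3, 3]
a[mid]=1<2: swap a[4],a[7]; lo=5,mid=8 → [1, 1, 1, 1, 1, 2, 2, 2, 3, 3, 3]
a[mid]=3>2: swap a[8],a[8]; hi=7 → [1, 1, 1, 1, 1, 2, 2, 2, 3, 3, 3]
end: lo=5, hi=7; a = [1, 1, 1, 1, 1, 2, 2, 2, 3, 3, 3]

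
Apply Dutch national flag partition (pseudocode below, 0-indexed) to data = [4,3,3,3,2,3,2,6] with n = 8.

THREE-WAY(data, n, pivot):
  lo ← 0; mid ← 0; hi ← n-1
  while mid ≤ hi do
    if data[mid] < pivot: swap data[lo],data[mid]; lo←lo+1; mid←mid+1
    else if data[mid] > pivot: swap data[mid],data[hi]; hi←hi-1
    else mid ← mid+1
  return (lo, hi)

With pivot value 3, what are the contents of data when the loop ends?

lo=0 mid=0 hi=7
4>3: swap(0,7), hi=6 ⇒ [6,3,3,3,2,3,2,4]
6>3: swap(0,6), hi=5 ⇒ [2,3,3,3,2,3,6,4]
2<3: swap(0,0), lo=1 mid=1 ⇒ [2,3,3,3,2,3,6,4]
3=3: mid=2
3=3: mid=3
3=3: mid=4
2<3: swap(1,4), lo=2 mid=5 ⇒ [2,2,3,3,3,3,6,4]
3=3: mid=6
done. lo=2 hi=5; data=[2,2,3,3,3,3,6,4]

[2,2,3,3,3,3,6,4]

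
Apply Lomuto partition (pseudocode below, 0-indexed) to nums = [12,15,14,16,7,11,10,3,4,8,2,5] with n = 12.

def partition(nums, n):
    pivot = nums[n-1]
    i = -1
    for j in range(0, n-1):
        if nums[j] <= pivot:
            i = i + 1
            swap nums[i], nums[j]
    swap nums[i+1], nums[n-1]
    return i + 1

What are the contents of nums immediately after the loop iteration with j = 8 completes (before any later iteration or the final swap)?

pivot=5, i=-1
j=0: 12>5, skip
j=1: 15>5, skip
j=2: 14>5, skip
j=3: 16>5, skip
j=4: 7>5, skip
j=5: 11>5, skip
j=6: 10>5, skip
j=7: 3≤5, i=0, swap(0,7) ⇒ [3,15,14,16,7,11,10,12,4,8,2,5]
j=8: 4≤5, i=1, swap(1,8) ⇒ [3,4,14,16,7,11,10,12,15,8,2,5]
(after j=8) nums = [3,4,14,16,7,11,10,12,15,8,2,5]

[3,4,14,16,7,11,10,12,15,8,2,5]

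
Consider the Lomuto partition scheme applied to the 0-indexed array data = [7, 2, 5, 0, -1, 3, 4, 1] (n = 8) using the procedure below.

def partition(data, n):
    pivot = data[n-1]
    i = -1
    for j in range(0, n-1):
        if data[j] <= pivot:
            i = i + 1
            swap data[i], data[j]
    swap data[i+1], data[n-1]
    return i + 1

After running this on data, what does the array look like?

pivot = data[7] = 1; i = -1
j=0: data[0]=7 > 1 → no swap
j=1: data[1]=2 > 1 → no swap
j=2: data[2]=5 > 1 → no swap
j=3: data[3]=0 ≤ 1 → i=0, swap data[0],data[3] → [0, 2, 5, 7, -1, 3, 4, 1]
j=4: data[4]=-1 ≤ 1 → i=1, swap data[1],data[4] → [0, -1, 5, 7, 2, 3, 4, 1]
j=5: data[5]=3 > 1 → no swap
j=6: data[6]=4 > 1 → no swap
final swap data[2],data[7] → [0, -1, 1, 7, 2, 3, 4, 5]; return 2

[0, -1, 1, 7, 2, 3, 4, 5]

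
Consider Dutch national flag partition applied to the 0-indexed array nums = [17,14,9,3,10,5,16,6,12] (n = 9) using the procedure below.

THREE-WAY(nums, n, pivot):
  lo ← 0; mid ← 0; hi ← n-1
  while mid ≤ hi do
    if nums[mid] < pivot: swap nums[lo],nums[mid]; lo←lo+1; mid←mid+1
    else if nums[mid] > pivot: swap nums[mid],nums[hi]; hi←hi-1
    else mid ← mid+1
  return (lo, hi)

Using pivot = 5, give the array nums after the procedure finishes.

lo=0 mid=0 hi=8
17>5: swap(0,8), hi=7 ⇒ [12,14,9,3,10,5,16,6,17]
12>5: swap(0,7), hi=6 ⇒ [6,14,9,3,10,5,16,12,17]
6>5: swap(0,6), hi=5 ⇒ [16,14,9,3,10,5,6,12,17]
16>5: swap(0,5), hi=4 ⇒ [5,14,9,3,10,16,6,12,17]
5=5: mid=1
14>5: swap(1,4), hi=3 ⇒ [5,10,9,3,14,16,6,12,17]
10>5: swap(1,3), hi=2 ⇒ [5,3,9,10,14,16,6,12,17]
3<5: swap(0,1), lo=1 mid=2 ⇒ [3,5,9,10,14,16,6,12,17]
9>5: swap(2,2), hi=1 ⇒ [3,5,9,10,14,16,6,12,17]
done. lo=1 hi=1; nums=[3,5,9,10,14,16,6,12,17]

[3,5,9,10,14,16,6,12,17]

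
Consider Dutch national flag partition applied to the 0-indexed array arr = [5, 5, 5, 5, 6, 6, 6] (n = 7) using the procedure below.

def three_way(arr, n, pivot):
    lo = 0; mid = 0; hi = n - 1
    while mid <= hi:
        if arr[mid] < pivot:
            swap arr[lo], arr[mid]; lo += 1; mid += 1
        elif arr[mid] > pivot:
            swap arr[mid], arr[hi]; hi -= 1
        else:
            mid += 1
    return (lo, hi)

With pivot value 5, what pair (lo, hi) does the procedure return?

(0, 3)

pivot = 5; lo=0, mid=0, hi=6
arr[mid]=5=5: mid=1
arr[mid]=5=5: mid=2
arr[mid]=5=5: mid=3
arr[mid]=5=5: mid=4
arr[mid]=6>5: swap arr[4],arr[6]; hi=5 → [5, 5, 5, 5, 6, 6, 6]
arr[mid]=6>5: swap arr[4],arr[5]; hi=4 → [5, 5, 5, 5, 6, 6, 6]
arr[mid]=6>5: swap arr[4],arr[4]; hi=3 → [5, 5, 5, 5, 6, 6, 6]
end: lo=0, hi=3; arr = [5, 5, 5, 5, 6, 6, 6]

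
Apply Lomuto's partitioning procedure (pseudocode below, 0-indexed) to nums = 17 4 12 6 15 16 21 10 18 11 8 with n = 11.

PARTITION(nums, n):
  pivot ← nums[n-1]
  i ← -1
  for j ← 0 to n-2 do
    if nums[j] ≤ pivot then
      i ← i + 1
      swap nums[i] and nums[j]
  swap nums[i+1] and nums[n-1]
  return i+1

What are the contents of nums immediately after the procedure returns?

pivot = nums[10] = 8; i = -1
j=0: nums[0]=17 > 8 → no swap
j=1: nums[1]=4 ≤ 8 → i=0, swap nums[0],nums[1] → 4 17 12 6 15 16 21 10 18 11 8
j=2: nums[2]=12 > 8 → no swap
j=3: nums[3]=6 ≤ 8 → i=1, swap nums[1],nums[3] → 4 6 12 17 15 16 21 10 18 11 8
j=4: nums[4]=15 > 8 → no swap
j=5: nums[5]=16 > 8 → no swap
j=6: nums[6]=21 > 8 → no swap
j=7: nums[7]=10 > 8 → no swap
j=8: nums[8]=18 > 8 → no swap
j=9: nums[9]=11 > 8 → no swap
final swap nums[2],nums[10] → 4 6 8 17 15 16 21 10 18 11 12; return 2

4 6 8 17 15 16 21 10 18 11 12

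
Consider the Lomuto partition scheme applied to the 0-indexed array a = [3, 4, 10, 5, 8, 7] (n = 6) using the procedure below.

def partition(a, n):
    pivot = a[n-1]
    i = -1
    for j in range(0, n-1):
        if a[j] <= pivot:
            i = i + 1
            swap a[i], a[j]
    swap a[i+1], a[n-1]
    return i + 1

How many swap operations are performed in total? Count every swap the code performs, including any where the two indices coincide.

pivot=7, i=-1
j=0: 3≤7, i=0, swap(0,0) ⇒ [3, 4, 10, 5, 8, 7]
j=1: 4≤7, i=1, swap(1,1) ⇒ [3, 4, 10, 5, 8, 7]
j=2: 10>7, skip
j=3: 5≤7, i=2, swap(2,3) ⇒ [3, 4, 5, 10, 8, 7]
j=4: 8>7, skip
swap(3,5) ⇒ [3, 4, 5, 7, 8, 10]; return 3

4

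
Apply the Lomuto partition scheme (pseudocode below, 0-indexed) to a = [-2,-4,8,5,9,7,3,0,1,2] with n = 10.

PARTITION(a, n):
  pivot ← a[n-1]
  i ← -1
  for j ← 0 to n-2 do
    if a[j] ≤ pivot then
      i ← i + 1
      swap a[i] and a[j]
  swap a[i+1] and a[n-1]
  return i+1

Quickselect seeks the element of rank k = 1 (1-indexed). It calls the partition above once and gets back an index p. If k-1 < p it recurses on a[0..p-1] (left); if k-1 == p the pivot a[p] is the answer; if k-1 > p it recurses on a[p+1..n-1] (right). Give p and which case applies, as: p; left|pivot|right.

pivot=2, i=-1
j=0: -2≤2, i=0, swap(0,0) ⇒ [-2,-4,8,5,9,7,3,0,1,2]
j=1: -4≤2, i=1, swap(1,1) ⇒ [-2,-4,8,5,9,7,3,0,1,2]
j=2: 8>2, skip
j=3: 5>2, skip
j=4: 9>2, skip
j=5: 7>2, skip
j=6: 3>2, skip
j=7: 0≤2, i=2, swap(2,7) ⇒ [-2,-4,0,5,9,7,3,8,1,2]
j=8: 1≤2, i=3, swap(3,8) ⇒ [-2,-4,0,1,9,7,3,8,5,2]
swap(4,9) ⇒ [-2,-4,0,1,2,7,3,8,5,9]; return 4
p = 4; k-1 = 0 < 4 ⇒ left

4; left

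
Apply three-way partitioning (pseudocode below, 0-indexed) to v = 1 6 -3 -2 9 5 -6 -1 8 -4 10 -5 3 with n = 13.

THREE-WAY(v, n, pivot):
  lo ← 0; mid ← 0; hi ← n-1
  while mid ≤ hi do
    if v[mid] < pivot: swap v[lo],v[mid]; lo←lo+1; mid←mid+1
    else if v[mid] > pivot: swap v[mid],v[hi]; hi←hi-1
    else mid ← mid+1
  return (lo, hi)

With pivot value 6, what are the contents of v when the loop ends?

pivot = 6; lo=0, mid=0, hi=12
v[mid]=1<6: swap v[0],v[0]; lo=1,mid=1 → 1 6 -3 -2 9 5 -6 -1 8 -4 10 -5 3
v[mid]=6=6: mid=2
v[mid]=-3<6: swap v[1],v[2]; lo=2,mid=3 → 1 -3 6 -2 9 5 -6 -1 8 -4 10 -5 3
v[mid]=-2<6: swap v[2],v[3]; lo=3,mid=4 → 1 -3 -2 6 9 5 -6 -1 8 -4 10 -5 3
v[mid]=9>6: swap v[4],v[12]; hi=11 → 1 -3 -2 6 3 5 -6 -1 8 -4 10 -5 9
v[mid]=3<6: swap v[3],v[4]; lo=4,mid=5 → 1 -3 -2 3 6 5 -6 -1 8 -4 10 -5 9
v[mid]=5<6: swap v[4],v[5]; lo=5,mid=6 → 1 -3 -2 3 5 6 -6 -1 8 -4 10 -5 9
v[mid]=-6<6: swap v[5],v[6]; lo=6,mid=7 → 1 -3 -2 3 5 -6 6 -1 8 -4 10 -5 9
v[mid]=-1<6: swap v[6],v[7]; lo=7,mid=8 → 1 -3 -2 3 5 -6 -1 6 8 -4 10 -5 9
v[mid]=8>6: swap v[8],v[11]; hi=10 → 1 -3 -2 3 5 -6 -1 6 -5 -4 10 8 9
v[mid]=-5<6: swap v[7],v[8]; lo=8,mid=9 → 1 -3 -2 3 5 -6 -1 -5 6 -4 10 8 9
v[mid]=-4<6: swap v[8],v[9]; lo=9,mid=10 → 1 -3 -2 3 5 -6 -1 -5 -4 6 10 8 9
v[mid]=10>6: swap v[10],v[10]; hi=9 → 1 -3 -2 3 5 -6 -1 -5 -4 6 10 8 9
end: lo=9, hi=9; v = 1 -3 -2 3 5 -6 -1 -5 -4 6 10 8 9

1 -3 -2 3 5 -6 -1 -5 -4 6 10 8 9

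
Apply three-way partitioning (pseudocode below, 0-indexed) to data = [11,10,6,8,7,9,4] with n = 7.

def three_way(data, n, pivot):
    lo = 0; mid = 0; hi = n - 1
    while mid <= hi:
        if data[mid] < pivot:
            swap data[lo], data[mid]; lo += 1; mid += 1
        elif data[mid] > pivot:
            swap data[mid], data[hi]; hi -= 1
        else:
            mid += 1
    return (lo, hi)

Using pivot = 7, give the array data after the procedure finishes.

[4,6,7,8,9,10,11]

lo=0 mid=0 hi=6
11>7: swap(0,6), hi=5 ⇒ [4,10,6,8,7,9,11]
4<7: swap(0,0), lo=1 mid=1 ⇒ [4,10,6,8,7,9,11]
10>7: swap(1,5), hi=4 ⇒ [4,9,6,8,7,10,11]
9>7: swap(1,4), hi=3 ⇒ [4,7,6,8,9,10,11]
7=7: mid=2
6<7: swap(1,2), lo=2 mid=3 ⇒ [4,6,7,8,9,10,11]
8>7: swap(3,3), hi=2 ⇒ [4,6,7,8,9,10,11]
done. lo=2 hi=2; data=[4,6,7,8,9,10,11]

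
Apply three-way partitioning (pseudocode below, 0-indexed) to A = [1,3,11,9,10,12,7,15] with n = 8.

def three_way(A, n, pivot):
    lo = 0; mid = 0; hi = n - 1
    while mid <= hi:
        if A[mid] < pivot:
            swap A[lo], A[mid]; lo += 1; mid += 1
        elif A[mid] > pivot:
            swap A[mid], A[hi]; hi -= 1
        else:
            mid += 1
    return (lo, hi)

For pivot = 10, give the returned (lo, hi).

lo=0 mid=0 hi=7
1<10: swap(0,0), lo=1 mid=1 ⇒ [1,3,11,9,10,12,7,15]
3<10: swap(1,1), lo=2 mid=2 ⇒ [1,3,11,9,10,12,7,15]
11>10: swap(2,7), hi=6 ⇒ [1,3,15,9,10,12,7,11]
15>10: swap(2,6), hi=5 ⇒ [1,3,7,9,10,12,15,11]
7<10: swap(2,2), lo=3 mid=3 ⇒ [1,3,7,9,10,12,15,11]
9<10: swap(3,3), lo=4 mid=4 ⇒ [1,3,7,9,10,12,15,11]
10=10: mid=5
12>10: swap(5,5), hi=4 ⇒ [1,3,7,9,10,12,15,11]
done. lo=4 hi=4; A=[1,3,7,9,10,12,15,11]

(4, 4)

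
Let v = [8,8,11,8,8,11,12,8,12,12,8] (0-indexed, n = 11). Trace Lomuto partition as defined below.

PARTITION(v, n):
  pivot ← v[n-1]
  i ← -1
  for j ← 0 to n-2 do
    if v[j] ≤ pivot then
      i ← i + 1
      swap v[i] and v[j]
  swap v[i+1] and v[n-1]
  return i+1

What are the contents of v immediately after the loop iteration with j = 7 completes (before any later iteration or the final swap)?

pivot = v[10] = 8; i = -1
j=0: v[0]=8 ≤ 8 → i=0, swap v[0],v[0] (no change) → [8,8,11,8,8,11,12,8,12,12,8]
j=1: v[1]=8 ≤ 8 → i=1, swap v[1],v[1] (no change) → [8,8,11,8,8,11,12,8,12,12,8]
j=2: v[2]=11 > 8 → no swap
j=3: v[3]=8 ≤ 8 → i=2, swap v[2],v[3] → [8,8,8,11,8,11,12,8,12,12,8]
j=4: v[4]=8 ≤ 8 → i=3, swap v[3],v[4] → [8,8,8,8,11,11,12,8,12,12,8]
j=5: v[5]=11 > 8 → no swap
j=6: v[6]=12 > 8 → no swap
j=7: v[7]=8 ≤ 8 → i=4, swap v[4],v[7] → [8,8,8,8,8,11,12,11,12,12,8]
(after j=7) v = [8,8,8,8,8,11,12,11,12,12,8]

[8,8,8,8,8,11,12,11,12,12,8]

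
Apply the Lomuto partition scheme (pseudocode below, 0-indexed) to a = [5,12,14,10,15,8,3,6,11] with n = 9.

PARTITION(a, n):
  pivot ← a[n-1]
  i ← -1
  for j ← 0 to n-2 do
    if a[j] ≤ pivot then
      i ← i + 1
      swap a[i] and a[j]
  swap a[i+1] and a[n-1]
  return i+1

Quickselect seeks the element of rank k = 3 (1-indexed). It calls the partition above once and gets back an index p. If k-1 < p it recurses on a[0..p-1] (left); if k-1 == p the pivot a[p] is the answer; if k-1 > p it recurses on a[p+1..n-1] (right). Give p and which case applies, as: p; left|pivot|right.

5; left

pivot=11, i=-1
j=0: 5≤11, i=0, swap(0,0) ⇒ [5,12,14,10,15,8,3,6,11]
j=1: 12>11, skip
j=2: 14>11, skip
j=3: 10≤11, i=1, swap(1,3) ⇒ [5,10,14,12,15,8,3,6,11]
j=4: 15>11, skip
j=5: 8≤11, i=2, swap(2,5) ⇒ [5,10,8,12,15,14,3,6,11]
j=6: 3≤11, i=3, swap(3,6) ⇒ [5,10,8,3,15,14,12,6,11]
j=7: 6≤11, i=4, swap(4,7) ⇒ [5,10,8,3,6,14,12,15,11]
swap(5,8) ⇒ [5,10,8,3,6,11,12,15,14]; return 5
p = 5; k-1 = 2 < 5 ⇒ left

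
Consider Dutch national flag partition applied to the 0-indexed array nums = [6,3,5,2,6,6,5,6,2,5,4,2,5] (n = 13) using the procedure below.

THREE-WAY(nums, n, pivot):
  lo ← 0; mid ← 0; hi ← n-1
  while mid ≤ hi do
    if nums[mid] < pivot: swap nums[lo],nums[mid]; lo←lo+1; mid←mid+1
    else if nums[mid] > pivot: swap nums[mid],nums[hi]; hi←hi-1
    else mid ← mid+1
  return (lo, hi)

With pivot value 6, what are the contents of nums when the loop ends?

lo=0 mid=0 hi=12
6=6: mid=1
3<6: swap(0,1), lo=1 mid=2 ⇒ [3,6,5,2,6,6,5,6,2,5,4,2,5]
5<6: swap(1,2), lo=2 mid=3 ⇒ [3,5,6,2,6,6,5,6,2,5,4,2,5]
2<6: swap(2,3), lo=3 mid=4 ⇒ [3,5,2,6,6,6,5,6,2,5,4,2,5]
6=6: mid=5
6=6: mid=6
5<6: swap(3,6), lo=4 mid=7 ⇒ [3,5,2,5,6,6,6,6,2,5,4,2,5]
6=6: mid=8
2<6: swap(4,8), lo=5 mid=9 ⇒ [3,5,2,5,2,6,6,6,6,5,4,2,5]
5<6: swap(5,9), lo=6 mid=10 ⇒ [3,5,2,5,2,5,6,6,6,6,4,2,5]
4<6: swap(6,10), lo=7 mid=11 ⇒ [3,5,2,5,2,5,4,6,6,6,6,2,5]
2<6: swap(7,11), lo=8 mid=12 ⇒ [3,5,2,5,2,5,4,2,6,6,6,6,5]
5<6: swap(8,12), lo=9 mid=13 ⇒ [3,5,2,5,2,5,4,2,5,6,6,6,6]
done. lo=9 hi=12; nums=[3,5,2,5,2,5,4,2,5,6,6,6,6]

[3,5,2,5,2,5,4,2,5,6,6,6,6]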